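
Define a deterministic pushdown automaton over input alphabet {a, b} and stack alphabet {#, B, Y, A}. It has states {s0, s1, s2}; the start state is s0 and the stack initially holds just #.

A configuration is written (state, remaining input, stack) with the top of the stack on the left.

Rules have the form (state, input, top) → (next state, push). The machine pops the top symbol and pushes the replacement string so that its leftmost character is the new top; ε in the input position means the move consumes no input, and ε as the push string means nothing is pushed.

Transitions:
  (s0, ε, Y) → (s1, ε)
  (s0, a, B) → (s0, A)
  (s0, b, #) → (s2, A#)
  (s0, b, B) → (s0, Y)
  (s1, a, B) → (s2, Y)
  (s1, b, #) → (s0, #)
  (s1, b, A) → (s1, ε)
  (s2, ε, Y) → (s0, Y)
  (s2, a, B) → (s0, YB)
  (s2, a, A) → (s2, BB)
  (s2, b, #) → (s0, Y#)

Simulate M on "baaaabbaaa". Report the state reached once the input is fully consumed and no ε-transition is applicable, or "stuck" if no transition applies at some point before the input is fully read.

(s0, baaaabbaaa, #)
  read b, top #: go to s2, push A# → (s2, aaaabbaaa, A#)
  read a, top A: go to s2, push BB → (s2, aaabbaaa, BB#)
  read a, top B: go to s0, push YB → (s0, aabbaaa, YBB#)
  ε-move, top Y: go to s1, push ε → (s1, aabbaaa, BB#)
  read a, top B: go to s2, push Y → (s2, abbaaa, YB#)
  ε-move, top Y: go to s0, push Y → (s0, abbaaa, YB#)
  ε-move, top Y: go to s1, push ε → (s1, abbaaa, B#)
  read a, top B: go to s2, push Y → (s2, bbaaa, Y#)
  ε-move, top Y: go to s0, push Y → (s0, bbaaa, Y#)
  ε-move, top Y: go to s1, push ε → (s1, bbaaa, #)
  read b, top #: go to s0, push # → (s0, baaa, #)
  read b, top #: go to s2, push A# → (s2, aaa, A#)
  read a, top A: go to s2, push BB → (s2, aa, BB#)
  read a, top B: go to s0, push YB → (s0, a, YBB#)
  ε-move, top Y: go to s1, push ε → (s1, a, BB#)
  read a, top B: go to s2, push Y → (s2, ε, YB#)
  ε-move, top Y: go to s0, push Y → (s0, ε, YB#)
  ε-move, top Y: go to s1, push ε → (s1, ε, B#)
All input consumed; M is in state s1.

s1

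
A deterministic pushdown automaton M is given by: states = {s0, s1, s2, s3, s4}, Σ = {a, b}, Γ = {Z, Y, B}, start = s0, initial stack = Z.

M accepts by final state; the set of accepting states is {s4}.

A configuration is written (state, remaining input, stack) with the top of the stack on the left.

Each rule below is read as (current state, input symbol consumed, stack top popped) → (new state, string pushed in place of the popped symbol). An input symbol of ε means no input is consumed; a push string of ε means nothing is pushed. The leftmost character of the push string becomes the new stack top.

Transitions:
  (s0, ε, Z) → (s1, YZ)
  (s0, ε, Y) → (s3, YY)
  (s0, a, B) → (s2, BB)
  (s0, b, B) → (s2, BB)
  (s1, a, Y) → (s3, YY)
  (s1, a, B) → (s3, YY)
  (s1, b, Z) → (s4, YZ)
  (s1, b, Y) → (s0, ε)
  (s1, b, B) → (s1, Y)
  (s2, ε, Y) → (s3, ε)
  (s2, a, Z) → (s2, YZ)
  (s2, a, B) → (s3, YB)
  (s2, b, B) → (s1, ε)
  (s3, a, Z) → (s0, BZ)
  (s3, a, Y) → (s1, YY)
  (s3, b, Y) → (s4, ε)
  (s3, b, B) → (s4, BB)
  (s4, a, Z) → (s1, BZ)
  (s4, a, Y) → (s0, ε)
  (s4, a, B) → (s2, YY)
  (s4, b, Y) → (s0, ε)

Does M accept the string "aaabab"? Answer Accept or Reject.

(s0, aaabab, Z)
  ε-move, top Z: go to s1, push YZ → (s1, aaabab, YZ)
  read a, top Y: go to s3, push YY → (s3, aabab, YYZ)
  read a, top Y: go to s1, push YY → (s1, abab, YYYZ)
  read a, top Y: go to s3, push YY → (s3, bab, YYYYZ)
  read b, top Y: go to s4, push ε → (s4, ab, YYYZ)
  read a, top Y: go to s0, push ε → (s0, b, YYZ)
  ε-move, top Y: go to s3, push YY → (s3, b, YYYZ)
  read b, top Y: go to s4, push ε → (s4, ε, YYZ)
All input consumed; state s4 ∈ F.

Accept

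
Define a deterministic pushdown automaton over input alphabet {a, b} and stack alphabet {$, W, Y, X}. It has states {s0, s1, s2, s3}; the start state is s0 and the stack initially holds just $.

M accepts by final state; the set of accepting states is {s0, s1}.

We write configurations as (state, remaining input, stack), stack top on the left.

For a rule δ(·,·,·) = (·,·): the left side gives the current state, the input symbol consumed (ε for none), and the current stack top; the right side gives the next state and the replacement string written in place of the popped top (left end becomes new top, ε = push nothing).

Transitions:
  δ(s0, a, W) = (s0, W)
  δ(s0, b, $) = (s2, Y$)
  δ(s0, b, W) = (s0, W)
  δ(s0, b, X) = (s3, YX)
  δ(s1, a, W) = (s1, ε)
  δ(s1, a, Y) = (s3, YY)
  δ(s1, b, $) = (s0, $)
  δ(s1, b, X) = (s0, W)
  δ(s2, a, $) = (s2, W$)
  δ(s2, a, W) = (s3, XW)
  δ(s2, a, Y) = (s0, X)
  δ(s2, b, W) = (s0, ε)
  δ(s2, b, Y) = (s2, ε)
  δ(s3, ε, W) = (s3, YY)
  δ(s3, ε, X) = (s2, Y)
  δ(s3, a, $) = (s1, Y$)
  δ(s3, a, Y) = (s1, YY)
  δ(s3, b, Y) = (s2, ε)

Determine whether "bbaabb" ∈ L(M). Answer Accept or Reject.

Accept

(s0, bbaabb, $) ⊢ (s2, baabb, Y$) ⊢ (s2, aabb, $) ⊢ (s2, abb, W$) ⊢ (s3, bb, XW$) ⊢ (s2, bb, YW$) ⊢ (s2, b, W$) ⊢ (s0, ε, $)
All input consumed; state s0 ∈ F.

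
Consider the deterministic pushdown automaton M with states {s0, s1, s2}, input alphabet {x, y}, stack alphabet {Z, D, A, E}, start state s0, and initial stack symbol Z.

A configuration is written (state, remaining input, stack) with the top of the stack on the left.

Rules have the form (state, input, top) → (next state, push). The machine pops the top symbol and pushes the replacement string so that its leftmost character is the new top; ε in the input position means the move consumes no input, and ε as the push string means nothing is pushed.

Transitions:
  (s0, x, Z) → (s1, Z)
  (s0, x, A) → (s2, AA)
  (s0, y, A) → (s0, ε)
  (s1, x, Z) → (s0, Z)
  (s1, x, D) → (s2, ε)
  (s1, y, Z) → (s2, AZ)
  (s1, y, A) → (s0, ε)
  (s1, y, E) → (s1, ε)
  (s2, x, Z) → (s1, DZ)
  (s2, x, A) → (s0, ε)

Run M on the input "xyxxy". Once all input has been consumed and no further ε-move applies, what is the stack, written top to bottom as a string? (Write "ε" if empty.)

(s0, xyxxy, Z)
  read x, top Z: go to s1, push Z → (s1, yxxy, Z)
  read y, top Z: go to s2, push AZ → (s2, xxy, AZ)
  read x, top A: go to s0, push ε → (s0, xy, Z)
  read x, top Z: go to s1, push Z → (s1, y, Z)
  read y, top Z: go to s2, push AZ → (s2, ε, AZ)
All input consumed in state s2 with stack AZ.

AZ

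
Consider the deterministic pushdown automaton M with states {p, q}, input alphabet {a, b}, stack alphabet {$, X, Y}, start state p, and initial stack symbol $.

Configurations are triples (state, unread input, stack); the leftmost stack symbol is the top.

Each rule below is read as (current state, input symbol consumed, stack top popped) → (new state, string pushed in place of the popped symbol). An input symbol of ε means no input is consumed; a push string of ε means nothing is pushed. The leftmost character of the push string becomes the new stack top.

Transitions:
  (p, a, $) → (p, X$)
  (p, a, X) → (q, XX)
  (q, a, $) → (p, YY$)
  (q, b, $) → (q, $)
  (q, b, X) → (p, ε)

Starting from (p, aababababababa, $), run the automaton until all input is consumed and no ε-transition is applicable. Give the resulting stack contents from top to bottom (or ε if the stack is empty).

XX$

(p, aababababababa, $)
  read a, top $: go to p, push X$ → (p, ababababababa, X$)
  read a, top X: go to q, push XX → (q, babababababa, XX$)
  read b, top X: go to p, push ε → (p, abababababa, X$)
  read a, top X: go to q, push XX → (q, bababababa, XX$)
  read b, top X: go to p, push ε → (p, ababababa, X$)
  read a, top X: go to q, push XX → (q, babababa, XX$)
  read b, top X: go to p, push ε → (p, abababa, X$)
  read a, top X: go to q, push XX → (q, bababa, XX$)
  read b, top X: go to p, push ε → (p, ababa, X$)
  read a, top X: go to q, push XX → (q, baba, XX$)
  read b, top X: go to p, push ε → (p, aba, X$)
  read a, top X: go to q, push XX → (q, ba, XX$)
  read b, top X: go to p, push ε → (p, a, X$)
  read a, top X: go to q, push XX → (q, ε, XX$)
All input consumed in state q with stack XX$.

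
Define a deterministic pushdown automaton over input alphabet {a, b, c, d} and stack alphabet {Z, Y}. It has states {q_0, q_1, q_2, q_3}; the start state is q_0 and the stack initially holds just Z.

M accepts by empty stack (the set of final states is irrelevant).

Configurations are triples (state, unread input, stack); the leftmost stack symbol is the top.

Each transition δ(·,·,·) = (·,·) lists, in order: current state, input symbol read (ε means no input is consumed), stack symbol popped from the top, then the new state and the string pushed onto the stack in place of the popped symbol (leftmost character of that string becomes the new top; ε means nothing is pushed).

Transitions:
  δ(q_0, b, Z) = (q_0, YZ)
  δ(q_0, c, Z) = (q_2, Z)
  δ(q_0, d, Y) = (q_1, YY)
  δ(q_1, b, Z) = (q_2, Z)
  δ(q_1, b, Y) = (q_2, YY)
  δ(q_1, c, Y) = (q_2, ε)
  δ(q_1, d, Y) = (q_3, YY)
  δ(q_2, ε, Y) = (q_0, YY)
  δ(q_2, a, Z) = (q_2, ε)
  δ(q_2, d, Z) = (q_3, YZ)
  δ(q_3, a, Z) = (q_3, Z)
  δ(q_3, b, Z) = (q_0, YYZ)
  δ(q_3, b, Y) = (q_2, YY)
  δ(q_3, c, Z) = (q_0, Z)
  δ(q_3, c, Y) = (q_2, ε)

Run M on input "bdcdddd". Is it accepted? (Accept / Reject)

Reject

(q_0, bdcdddd, Z)
  read b, top Z: go to q_0, push YZ → (q_0, dcdddd, YZ)
  read d, top Y: go to q_1, push YY → (q_1, cdddd, YYZ)
  read c, top Y: go to q_2, push ε → (q_2, dddd, YZ)
  ε-move, top Y: go to q_0, push YY → (q_0, dddd, YYZ)
  read d, top Y: go to q_1, push YY → (q_1, ddd, YYYZ)
  read d, top Y: go to q_3, push YY → (q_3, dd, YYYYZ)
No transition applies at (q_3, dd, YYYYZ); input not fully consumed.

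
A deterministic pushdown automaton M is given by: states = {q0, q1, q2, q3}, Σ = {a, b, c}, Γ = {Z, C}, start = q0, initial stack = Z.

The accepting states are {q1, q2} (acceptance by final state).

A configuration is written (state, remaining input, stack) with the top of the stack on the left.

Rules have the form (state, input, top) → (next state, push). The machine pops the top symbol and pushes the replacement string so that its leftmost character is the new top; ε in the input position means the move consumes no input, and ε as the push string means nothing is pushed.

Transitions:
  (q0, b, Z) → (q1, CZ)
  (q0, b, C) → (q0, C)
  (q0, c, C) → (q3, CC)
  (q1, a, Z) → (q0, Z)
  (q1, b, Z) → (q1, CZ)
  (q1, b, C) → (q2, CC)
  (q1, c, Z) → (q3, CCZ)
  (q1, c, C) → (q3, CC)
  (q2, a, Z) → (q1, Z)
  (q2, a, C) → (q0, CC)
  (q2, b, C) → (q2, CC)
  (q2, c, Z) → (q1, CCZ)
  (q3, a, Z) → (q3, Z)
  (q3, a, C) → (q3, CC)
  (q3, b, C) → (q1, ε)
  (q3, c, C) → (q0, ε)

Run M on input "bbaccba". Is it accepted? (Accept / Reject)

Reject

(q0, bbaccba, Z) ⊢ (q1, baccba, CZ) ⊢ (q2, accba, CCZ) ⊢ (q0, ccba, CCCZ) ⊢ (q3, cba, CCCCZ) ⊢ (q0, ba, CCCZ) ⊢ (q0, a, CCCZ)
No transition applies at (q0, a, CCCZ); input not fully consumed.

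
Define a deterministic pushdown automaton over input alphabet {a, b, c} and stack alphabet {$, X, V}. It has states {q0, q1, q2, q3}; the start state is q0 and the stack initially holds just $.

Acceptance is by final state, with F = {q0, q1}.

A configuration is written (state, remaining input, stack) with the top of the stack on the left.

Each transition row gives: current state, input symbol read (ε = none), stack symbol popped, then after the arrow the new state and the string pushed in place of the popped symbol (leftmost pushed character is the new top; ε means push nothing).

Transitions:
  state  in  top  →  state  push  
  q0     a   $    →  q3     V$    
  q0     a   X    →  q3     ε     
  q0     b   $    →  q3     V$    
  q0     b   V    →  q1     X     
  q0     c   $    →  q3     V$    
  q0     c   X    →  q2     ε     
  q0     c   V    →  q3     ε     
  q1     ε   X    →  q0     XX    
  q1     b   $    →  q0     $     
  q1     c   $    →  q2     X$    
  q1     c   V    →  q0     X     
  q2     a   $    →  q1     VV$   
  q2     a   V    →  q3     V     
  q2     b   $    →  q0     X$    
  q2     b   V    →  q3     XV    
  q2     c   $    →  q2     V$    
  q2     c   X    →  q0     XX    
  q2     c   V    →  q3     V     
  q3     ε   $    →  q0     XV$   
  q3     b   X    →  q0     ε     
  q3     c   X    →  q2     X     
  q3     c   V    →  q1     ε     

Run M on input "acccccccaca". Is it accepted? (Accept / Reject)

(q0, acccccccaca, $) ⊢ (q3, cccccccaca, V$) ⊢ (q1, ccccccaca, $) ⊢ (q2, cccccaca, X$) ⊢ (q0, ccccaca, XX$) ⊢ (q2, cccaca, X$) ⊢ (q0, ccaca, XX$) ⊢ (q2, caca, X$) ⊢ (q0, aca, XX$) ⊢ (q3, ca, X$) ⊢ (q2, a, X$)
No transition applies at (q2, a, X$); input not fully consumed.

Reject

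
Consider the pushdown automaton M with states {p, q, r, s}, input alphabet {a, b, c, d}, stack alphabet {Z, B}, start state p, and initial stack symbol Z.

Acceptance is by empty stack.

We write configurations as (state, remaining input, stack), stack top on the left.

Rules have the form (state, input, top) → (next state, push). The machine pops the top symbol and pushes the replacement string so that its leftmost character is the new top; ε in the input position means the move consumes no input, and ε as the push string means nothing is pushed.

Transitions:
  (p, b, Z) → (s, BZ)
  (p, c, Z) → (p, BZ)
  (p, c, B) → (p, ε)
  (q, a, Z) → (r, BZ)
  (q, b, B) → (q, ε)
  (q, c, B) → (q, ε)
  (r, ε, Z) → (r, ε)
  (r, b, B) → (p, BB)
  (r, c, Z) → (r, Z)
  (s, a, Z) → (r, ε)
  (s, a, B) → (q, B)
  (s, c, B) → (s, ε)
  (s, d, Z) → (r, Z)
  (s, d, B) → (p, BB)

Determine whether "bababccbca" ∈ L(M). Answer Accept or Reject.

One accepting computation: (p, bababccbca, Z) ⊢ (s, ababccbca, BZ) ⊢ (q, babccbca, BZ) ⊢ (q, abccbca, Z) ⊢ (r, bccbca, BZ) ⊢ (p, ccbca, BBZ) ⊢ (p, cbca, BZ) ⊢ (p, bca, Z) ⊢ (s, ca, BZ) ⊢ (s, a, Z) ⊢ (r, ε, ε)
All input consumed and the stack is empty.

Accept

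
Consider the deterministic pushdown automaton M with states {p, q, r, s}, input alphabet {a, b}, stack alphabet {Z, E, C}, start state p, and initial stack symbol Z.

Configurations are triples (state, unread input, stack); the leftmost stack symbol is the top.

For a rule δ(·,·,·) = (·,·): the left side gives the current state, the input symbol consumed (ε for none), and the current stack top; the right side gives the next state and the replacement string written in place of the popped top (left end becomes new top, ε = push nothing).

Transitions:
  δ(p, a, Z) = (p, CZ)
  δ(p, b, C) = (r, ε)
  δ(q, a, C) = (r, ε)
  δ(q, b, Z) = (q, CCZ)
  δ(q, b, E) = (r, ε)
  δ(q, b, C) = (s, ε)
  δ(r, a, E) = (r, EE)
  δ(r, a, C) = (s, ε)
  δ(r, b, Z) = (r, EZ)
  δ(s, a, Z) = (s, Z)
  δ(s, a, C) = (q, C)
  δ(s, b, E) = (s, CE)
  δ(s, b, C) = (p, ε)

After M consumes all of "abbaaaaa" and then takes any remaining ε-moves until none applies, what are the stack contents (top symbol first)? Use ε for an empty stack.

EEEEEEZ

(p, abbaaaaa, Z)
  read a, top Z: go to p, push CZ → (p, bbaaaaa, CZ)
  read b, top C: go to r, push ε → (r, baaaaa, Z)
  read b, top Z: go to r, push EZ → (r, aaaaa, EZ)
  read a, top E: go to r, push EE → (r, aaaa, EEZ)
  read a, top E: go to r, push EE → (r, aaa, EEEZ)
  read a, top E: go to r, push EE → (r, aa, EEEEZ)
  read a, top E: go to r, push EE → (r, a, EEEEEZ)
  read a, top E: go to r, push EE → (r, ε, EEEEEEZ)
All input consumed in state r with stack EEEEEEZ.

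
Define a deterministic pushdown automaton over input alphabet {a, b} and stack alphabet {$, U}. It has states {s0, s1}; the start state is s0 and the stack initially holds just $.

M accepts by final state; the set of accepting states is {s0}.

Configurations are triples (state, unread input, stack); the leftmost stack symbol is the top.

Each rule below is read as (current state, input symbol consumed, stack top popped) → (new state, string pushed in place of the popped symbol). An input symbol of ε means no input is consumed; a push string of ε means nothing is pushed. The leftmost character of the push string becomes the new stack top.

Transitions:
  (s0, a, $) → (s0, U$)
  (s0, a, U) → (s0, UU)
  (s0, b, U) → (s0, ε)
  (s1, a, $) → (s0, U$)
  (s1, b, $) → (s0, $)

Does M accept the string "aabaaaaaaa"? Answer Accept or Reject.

Accept

(s0, aabaaaaaaa, $)
  read a, top $: go to s0, push U$ → (s0, abaaaaaaa, U$)
  read a, top U: go to s0, push UU → (s0, baaaaaaa, UU$)
  read b, top U: go to s0, push ε → (s0, aaaaaaa, U$)
  read a, top U: go to s0, push UU → (s0, aaaaaa, UU$)
  read a, top U: go to s0, push UU → (s0, aaaaa, UUU$)
  read a, top U: go to s0, push UU → (s0, aaaa, UUUU$)
  read a, top U: go to s0, push UU → (s0, aaa, UUUUU$)
  read a, top U: go to s0, push UU → (s0, aa, UUUUUU$)
  read a, top U: go to s0, push UU → (s0, a, UUUUUUU$)
  read a, top U: go to s0, push UU → (s0, ε, UUUUUUUU$)
All input consumed; state s0 ∈ F.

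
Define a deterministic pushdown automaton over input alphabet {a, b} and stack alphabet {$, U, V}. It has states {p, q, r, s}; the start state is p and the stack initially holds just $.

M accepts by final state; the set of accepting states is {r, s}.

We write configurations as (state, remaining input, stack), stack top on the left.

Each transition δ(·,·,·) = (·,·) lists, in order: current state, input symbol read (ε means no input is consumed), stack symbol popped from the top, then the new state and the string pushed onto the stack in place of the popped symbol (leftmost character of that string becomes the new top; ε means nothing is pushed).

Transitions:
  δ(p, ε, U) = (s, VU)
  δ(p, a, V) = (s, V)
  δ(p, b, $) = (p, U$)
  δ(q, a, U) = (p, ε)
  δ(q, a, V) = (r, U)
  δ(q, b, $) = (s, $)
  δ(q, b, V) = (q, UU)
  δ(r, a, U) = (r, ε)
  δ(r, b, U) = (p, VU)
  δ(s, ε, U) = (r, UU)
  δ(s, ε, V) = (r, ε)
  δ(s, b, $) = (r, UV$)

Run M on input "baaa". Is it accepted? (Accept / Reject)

(p, baaa, $)
  read b, top $: go to p, push U$ → (p, aaa, U$)
  ε-move, top U: go to s, push VU → (s, aaa, VU$)
  ε-move, top V: go to r, push ε → (r, aaa, U$)
  read a, top U: go to r, push ε → (r, aa, $)
No transition applies at (r, aa, $); input not fully consumed.

Reject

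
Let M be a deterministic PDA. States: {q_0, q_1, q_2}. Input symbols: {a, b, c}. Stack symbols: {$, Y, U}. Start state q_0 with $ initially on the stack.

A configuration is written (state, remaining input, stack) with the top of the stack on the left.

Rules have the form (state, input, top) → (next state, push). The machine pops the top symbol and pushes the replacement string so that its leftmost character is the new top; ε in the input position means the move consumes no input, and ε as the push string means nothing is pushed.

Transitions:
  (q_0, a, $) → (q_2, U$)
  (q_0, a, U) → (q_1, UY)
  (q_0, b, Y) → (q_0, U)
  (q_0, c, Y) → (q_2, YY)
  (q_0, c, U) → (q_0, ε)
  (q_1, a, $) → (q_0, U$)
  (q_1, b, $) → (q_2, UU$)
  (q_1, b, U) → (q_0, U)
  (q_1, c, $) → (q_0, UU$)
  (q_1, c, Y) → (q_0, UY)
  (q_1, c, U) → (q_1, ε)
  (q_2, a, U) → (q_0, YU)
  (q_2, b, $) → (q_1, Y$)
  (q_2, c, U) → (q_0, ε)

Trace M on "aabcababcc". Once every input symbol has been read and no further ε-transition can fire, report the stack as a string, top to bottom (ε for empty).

(q_0, aabcababcc, $)
  read a, top $: go to q_2, push U$ → (q_2, abcababcc, U$)
  read a, top U: go to q_0, push YU → (q_0, bcababcc, YU$)
  read b, top Y: go to q_0, push U → (q_0, cababcc, UU$)
  read c, top U: go to q_0, push ε → (q_0, ababcc, U$)
  read a, top U: go to q_1, push UY → (q_1, babcc, UY$)
  read b, top U: go to q_0, push U → (q_0, abcc, UY$)
  read a, top U: go to q_1, push UY → (q_1, bcc, UYY$)
  read b, top U: go to q_0, push U → (q_0, cc, UYY$)
  read c, top U: go to q_0, push ε → (q_0, c, YY$)
  read c, top Y: go to q_2, push YY → (q_2, ε, YYY$)
All input consumed in state q_2 with stack YYY$.

YYY$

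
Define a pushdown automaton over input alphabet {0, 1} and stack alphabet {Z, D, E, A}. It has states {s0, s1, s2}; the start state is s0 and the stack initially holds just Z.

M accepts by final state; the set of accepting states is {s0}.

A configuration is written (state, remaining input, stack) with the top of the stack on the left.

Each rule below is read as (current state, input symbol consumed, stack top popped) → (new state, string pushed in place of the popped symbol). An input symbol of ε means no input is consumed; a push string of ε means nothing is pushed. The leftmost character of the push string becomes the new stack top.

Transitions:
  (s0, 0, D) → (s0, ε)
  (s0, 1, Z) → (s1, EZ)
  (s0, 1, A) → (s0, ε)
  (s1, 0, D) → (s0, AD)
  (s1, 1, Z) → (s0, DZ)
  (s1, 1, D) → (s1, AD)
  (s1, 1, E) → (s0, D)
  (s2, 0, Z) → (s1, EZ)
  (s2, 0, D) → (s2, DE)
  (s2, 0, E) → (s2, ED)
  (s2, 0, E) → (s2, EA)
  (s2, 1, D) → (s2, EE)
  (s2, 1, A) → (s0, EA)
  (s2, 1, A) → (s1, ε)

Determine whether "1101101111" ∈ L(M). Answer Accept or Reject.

No computation consumes all input and reaches a final state.

Reject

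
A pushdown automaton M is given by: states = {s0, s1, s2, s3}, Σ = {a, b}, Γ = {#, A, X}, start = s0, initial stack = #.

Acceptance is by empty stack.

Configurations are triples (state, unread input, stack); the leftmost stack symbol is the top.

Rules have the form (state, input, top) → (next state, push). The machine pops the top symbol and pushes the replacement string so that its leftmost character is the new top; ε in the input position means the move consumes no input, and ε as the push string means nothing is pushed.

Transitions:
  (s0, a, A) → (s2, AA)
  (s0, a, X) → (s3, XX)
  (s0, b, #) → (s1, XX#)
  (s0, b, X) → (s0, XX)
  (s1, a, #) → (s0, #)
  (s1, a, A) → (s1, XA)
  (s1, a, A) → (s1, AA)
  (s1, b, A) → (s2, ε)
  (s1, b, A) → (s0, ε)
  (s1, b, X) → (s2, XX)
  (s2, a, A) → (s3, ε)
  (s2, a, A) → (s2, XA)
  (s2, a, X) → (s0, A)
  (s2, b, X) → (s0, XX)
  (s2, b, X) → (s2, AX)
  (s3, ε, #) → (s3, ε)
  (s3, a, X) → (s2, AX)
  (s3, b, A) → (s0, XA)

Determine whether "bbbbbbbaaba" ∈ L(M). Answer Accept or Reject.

No computation consumes all input and empties the stack.

Reject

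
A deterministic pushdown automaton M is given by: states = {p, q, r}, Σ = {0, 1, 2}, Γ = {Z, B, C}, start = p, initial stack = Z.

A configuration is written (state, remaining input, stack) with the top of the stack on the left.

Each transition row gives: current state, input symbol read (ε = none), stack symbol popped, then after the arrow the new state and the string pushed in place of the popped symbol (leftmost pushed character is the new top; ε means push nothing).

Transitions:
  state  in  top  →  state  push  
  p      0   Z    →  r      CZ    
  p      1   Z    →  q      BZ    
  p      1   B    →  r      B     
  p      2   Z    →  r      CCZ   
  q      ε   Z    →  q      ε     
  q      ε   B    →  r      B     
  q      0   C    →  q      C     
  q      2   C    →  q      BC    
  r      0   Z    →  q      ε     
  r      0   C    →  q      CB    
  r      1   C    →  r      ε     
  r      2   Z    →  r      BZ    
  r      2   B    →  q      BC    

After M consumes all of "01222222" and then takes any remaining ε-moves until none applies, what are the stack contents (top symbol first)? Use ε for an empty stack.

(p, 01222222, Z) ⊢ (r, 1222222, CZ) ⊢ (r, 222222, Z) ⊢ (r, 22222, BZ) ⊢ (q, 2222, BCZ) ⊢ (r, 2222, BCZ) ⊢ (q, 222, BCCZ) ⊢ (r, 222, BCCZ) ⊢ (q, 22, BCCCZ) ⊢ (r, 22, BCCCZ) ⊢ (q, 2, BCCCCZ) ⊢ (r, 2, BCCCCZ) ⊢ (q, ε, BCCCCCZ) ⊢ (r, ε, BCCCCCZ)
All input consumed in state r with stack BCCCCCZ.

BCCCCCZ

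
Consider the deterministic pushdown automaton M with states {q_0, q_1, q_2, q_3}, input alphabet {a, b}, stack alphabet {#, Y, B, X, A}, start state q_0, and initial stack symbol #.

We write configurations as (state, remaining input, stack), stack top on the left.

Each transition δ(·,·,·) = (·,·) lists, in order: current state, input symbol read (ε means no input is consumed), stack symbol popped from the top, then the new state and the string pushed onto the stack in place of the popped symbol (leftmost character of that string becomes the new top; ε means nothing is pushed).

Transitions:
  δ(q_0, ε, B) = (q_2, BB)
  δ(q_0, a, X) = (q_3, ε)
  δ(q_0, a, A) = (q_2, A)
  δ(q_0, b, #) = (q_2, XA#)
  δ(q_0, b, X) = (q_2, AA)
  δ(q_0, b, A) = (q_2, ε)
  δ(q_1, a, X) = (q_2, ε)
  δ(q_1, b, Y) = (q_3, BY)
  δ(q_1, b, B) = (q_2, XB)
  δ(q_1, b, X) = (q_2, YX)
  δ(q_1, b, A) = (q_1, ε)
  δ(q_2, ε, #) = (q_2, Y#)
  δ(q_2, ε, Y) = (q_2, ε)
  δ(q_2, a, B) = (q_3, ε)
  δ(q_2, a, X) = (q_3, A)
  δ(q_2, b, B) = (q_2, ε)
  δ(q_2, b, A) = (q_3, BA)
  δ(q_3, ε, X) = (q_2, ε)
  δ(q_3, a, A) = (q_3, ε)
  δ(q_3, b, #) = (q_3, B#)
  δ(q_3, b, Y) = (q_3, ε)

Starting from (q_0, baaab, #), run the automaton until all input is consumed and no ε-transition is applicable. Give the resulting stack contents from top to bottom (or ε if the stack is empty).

(q_0, baaab, #) ⊢ (q_2, aaab, XA#) ⊢ (q_3, aab, AA#) ⊢ (q_3, ab, A#) ⊢ (q_3, b, #) ⊢ (q_3, ε, B#)
All input consumed in state q_3 with stack B#.

B#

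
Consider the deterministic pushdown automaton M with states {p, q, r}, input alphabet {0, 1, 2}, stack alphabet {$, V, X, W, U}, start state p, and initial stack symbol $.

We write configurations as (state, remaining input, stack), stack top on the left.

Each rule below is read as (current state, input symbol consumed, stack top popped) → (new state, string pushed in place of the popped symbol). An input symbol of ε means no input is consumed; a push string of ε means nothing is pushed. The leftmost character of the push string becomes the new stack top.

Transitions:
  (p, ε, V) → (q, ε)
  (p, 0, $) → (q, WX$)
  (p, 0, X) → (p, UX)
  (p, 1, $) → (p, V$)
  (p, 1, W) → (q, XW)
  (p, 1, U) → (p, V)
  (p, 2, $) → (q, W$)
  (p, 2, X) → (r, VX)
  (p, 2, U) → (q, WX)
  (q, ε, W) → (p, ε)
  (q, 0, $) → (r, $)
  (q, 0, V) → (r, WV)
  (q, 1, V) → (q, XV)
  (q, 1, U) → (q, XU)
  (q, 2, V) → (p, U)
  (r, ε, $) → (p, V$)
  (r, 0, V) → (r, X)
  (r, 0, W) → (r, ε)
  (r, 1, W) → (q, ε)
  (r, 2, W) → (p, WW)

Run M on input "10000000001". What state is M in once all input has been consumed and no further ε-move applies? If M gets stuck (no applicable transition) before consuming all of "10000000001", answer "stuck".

stuck

(p, 10000000001, $)
  read 1, top $: go to p, push V$ → (p, 0000000001, V$)
  ε-move, top V: go to q, push ε → (q, 0000000001, $)
  read 0, top $: go to r, push $ → (r, 000000001, $)
  ε-move, top $: go to p, push V$ → (p, 000000001, V$)
  ε-move, top V: go to q, push ε → (q, 000000001, $)
  read 0, top $: go to r, push $ → (r, 00000001, $)
  ε-move, top $: go to p, push V$ → (p, 00000001, V$)
  ε-move, top V: go to q, push ε → (q, 00000001, $)
  read 0, top $: go to r, push $ → (r, 0000001, $)
  ε-move, top $: go to p, push V$ → (p, 0000001, V$)
  ε-move, top V: go to q, push ε → (q, 0000001, $)
  read 0, top $: go to r, push $ → (r, 000001, $)
  ε-move, top $: go to p, push V$ → (p, 000001, V$)
  ε-move, top V: go to q, push ε → (q, 000001, $)
  read 0, top $: go to r, push $ → (r, 00001, $)
  ε-move, top $: go to p, push V$ → (p, 00001, V$)
  ε-move, top V: go to q, push ε → (q, 00001, $)
  read 0, top $: go to r, push $ → (r, 0001, $)
  ε-move, top $: go to p, push V$ → (p, 0001, V$)
  ε-move, top V: go to q, push ε → (q, 0001, $)
  read 0, top $: go to r, push $ → (r, 001, $)
  ε-move, top $: go to p, push V$ → (p, 001, V$)
  ε-move, top V: go to q, push ε → (q, 001, $)
  read 0, top $: go to r, push $ → (r, 01, $)
  ε-move, top $: go to p, push V$ → (p, 01, V$)
  ε-move, top V: go to q, push ε → (q, 01, $)
  read 0, top $: go to r, push $ → (r, 1, $)
  ε-move, top $: go to p, push V$ → (p, 1, V$)
  ε-move, top V: go to q, push ε → (q, 1, $)
No transition for (q, 1, top $); M blocks with input 1 remaining.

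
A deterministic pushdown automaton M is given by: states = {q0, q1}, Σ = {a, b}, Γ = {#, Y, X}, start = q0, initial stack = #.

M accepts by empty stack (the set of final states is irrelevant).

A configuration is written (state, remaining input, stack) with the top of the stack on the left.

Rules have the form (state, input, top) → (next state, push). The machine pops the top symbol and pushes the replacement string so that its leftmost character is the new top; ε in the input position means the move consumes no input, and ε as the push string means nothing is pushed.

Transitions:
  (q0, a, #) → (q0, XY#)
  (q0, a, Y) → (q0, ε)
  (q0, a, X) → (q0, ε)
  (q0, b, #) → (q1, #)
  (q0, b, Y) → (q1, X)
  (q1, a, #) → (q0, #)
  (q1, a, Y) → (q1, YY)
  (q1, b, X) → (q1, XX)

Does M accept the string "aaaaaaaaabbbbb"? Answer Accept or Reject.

(q0, aaaaaaaaabbbbb, #)
  read a, top #: go to q0, push XY# → (q0, aaaaaaaabbbbb, XY#)
  read a, top X: go to q0, push ε → (q0, aaaaaaabbbbb, Y#)
  read a, top Y: go to q0, push ε → (q0, aaaaaabbbbb, #)
  read a, top #: go to q0, push XY# → (q0, aaaaabbbbb, XY#)
  read a, top X: go to q0, push ε → (q0, aaaabbbbb, Y#)
  read a, top Y: go to q0, push ε → (q0, aaabbbbb, #)
  read a, top #: go to q0, push XY# → (q0, aabbbbb, XY#)
  read a, top X: go to q0, push ε → (q0, abbbbb, Y#)
  read a, top Y: go to q0, push ε → (q0, bbbbb, #)
  read b, top #: go to q1, push # → (q1, bbbb, #)
No transition applies at (q1, bbbb, #); input not fully consumed.

Reject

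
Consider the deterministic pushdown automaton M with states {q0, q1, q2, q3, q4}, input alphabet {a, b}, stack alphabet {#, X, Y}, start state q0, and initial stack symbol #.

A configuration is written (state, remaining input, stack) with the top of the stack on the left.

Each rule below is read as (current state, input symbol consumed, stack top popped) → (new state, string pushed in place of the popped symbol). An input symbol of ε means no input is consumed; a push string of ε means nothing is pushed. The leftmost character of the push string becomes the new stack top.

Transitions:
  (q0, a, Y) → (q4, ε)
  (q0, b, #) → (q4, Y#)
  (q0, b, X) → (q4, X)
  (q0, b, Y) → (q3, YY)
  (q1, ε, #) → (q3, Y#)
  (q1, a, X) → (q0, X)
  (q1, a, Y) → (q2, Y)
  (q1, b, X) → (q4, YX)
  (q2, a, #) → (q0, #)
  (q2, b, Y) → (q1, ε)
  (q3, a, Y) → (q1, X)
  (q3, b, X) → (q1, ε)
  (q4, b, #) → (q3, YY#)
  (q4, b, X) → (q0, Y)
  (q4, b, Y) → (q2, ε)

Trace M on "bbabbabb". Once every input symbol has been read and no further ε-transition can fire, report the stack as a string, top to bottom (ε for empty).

#

(q0, bbabbabb, #)
  read b, top #: go to q4, push Y# → (q4, babbabb, Y#)
  read b, top Y: go to q2, push ε → (q2, abbabb, #)
  read a, top #: go to q0, push # → (q0, bbabb, #)
  read b, top #: go to q4, push Y# → (q4, babb, Y#)
  read b, top Y: go to q2, push ε → (q2, abb, #)
  read a, top #: go to q0, push # → (q0, bb, #)
  read b, top #: go to q4, push Y# → (q4, b, Y#)
  read b, top Y: go to q2, push ε → (q2, ε, #)
All input consumed in state q2 with stack #.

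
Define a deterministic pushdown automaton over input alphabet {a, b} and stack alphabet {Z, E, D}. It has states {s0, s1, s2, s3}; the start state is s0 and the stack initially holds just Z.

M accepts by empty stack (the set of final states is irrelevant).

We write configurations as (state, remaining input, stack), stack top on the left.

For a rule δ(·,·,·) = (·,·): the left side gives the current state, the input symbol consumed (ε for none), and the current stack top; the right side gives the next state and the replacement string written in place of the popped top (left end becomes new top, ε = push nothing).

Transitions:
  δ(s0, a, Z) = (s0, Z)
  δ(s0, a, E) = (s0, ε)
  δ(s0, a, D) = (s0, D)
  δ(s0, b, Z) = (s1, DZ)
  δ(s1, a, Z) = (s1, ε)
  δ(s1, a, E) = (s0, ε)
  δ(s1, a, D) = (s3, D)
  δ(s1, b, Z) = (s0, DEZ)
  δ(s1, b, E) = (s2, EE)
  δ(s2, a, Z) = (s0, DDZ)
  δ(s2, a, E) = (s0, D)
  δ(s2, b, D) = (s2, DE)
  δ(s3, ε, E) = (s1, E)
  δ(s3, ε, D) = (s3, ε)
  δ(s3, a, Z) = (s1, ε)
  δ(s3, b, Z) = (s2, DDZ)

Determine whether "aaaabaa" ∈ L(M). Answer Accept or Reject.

Accept

(s0, aaaabaa, Z)
  read a, top Z: go to s0, push Z → (s0, aaabaa, Z)
  read a, top Z: go to s0, push Z → (s0, aabaa, Z)
  read a, top Z: go to s0, push Z → (s0, abaa, Z)
  read a, top Z: go to s0, push Z → (s0, baa, Z)
  read b, top Z: go to s1, push DZ → (s1, aa, DZ)
  read a, top D: go to s3, push D → (s3, a, DZ)
  ε-move, top D: go to s3, push ε → (s3, a, Z)
  read a, top Z: go to s1, push ε → (s1, ε, ε)
All input consumed and the stack is empty.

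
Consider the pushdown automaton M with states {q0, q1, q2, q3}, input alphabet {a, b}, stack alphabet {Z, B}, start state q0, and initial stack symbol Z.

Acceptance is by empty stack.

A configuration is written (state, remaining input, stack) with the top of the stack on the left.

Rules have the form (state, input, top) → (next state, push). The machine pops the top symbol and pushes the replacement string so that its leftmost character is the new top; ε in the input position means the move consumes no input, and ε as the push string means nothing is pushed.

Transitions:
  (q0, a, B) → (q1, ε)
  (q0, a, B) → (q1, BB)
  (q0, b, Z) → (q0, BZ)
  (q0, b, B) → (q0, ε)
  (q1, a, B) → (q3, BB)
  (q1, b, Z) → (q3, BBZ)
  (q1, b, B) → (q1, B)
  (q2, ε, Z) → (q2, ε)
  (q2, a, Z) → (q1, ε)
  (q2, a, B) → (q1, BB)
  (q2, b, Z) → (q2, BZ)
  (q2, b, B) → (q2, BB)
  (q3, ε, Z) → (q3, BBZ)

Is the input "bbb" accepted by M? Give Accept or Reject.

No computation consumes all input and empties the stack.

Reject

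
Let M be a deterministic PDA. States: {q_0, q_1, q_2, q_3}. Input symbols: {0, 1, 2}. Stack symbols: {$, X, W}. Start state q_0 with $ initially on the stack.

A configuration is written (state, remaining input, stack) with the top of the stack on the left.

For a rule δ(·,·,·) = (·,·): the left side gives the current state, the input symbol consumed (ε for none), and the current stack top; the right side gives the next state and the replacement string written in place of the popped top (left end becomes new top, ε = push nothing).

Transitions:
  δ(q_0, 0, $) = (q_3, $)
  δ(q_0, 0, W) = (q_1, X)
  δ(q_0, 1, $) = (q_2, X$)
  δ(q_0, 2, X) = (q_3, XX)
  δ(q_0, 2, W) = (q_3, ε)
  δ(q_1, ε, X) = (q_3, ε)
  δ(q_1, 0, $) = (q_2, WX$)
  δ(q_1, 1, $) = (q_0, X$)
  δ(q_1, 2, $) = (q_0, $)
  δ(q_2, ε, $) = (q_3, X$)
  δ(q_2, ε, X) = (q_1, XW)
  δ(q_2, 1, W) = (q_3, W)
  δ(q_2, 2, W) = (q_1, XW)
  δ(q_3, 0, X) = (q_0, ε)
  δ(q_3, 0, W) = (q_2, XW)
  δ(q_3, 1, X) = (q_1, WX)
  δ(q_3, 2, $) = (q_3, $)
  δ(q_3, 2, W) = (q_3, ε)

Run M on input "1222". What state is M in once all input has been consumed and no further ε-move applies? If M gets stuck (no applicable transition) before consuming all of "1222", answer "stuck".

q_3

(q_0, 1222, $) ⊢ (q_2, 222, X$) ⊢ (q_1, 222, XW$) ⊢ (q_3, 222, W$) ⊢ (q_3, 22, $) ⊢ (q_3, 2, $) ⊢ (q_3, ε, $)
All input consumed; M is in state q_3.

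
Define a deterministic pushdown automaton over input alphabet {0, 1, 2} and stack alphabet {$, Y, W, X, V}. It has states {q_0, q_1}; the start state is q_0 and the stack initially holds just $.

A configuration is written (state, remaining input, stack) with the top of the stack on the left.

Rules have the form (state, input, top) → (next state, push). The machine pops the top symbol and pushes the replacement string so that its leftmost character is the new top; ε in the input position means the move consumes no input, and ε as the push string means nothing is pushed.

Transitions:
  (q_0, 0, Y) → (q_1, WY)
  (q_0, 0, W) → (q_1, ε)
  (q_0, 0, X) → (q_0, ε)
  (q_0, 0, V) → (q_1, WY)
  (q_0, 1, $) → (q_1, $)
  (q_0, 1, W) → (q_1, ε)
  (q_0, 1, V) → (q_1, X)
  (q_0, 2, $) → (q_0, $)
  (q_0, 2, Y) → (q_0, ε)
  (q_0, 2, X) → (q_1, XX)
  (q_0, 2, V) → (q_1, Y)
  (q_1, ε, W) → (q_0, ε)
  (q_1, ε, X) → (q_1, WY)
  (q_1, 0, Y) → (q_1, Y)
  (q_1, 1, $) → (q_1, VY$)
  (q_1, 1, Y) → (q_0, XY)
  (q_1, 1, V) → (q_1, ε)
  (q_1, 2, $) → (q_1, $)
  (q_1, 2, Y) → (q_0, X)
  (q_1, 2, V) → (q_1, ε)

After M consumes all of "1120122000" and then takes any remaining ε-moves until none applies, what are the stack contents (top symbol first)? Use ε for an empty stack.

(q_0, 1120122000, $)
  read 1, top $: go to q_1, push $ → (q_1, 120122000, $)
  read 1, top $: go to q_1, push VY$ → (q_1, 20122000, VY$)
  read 2, top V: go to q_1, push ε → (q_1, 0122000, Y$)
  read 0, top Y: go to q_1, push Y → (q_1, 122000, Y$)
  read 1, top Y: go to q_0, push XY → (q_0, 22000, XY$)
  read 2, top X: go to q_1, push XX → (q_1, 2000, XXY$)
  ε-move, top X: go to q_1, push WY → (q_1, 2000, WYXY$)
  ε-move, top W: go to q_0, push ε → (q_0, 2000, YXY$)
  read 2, top Y: go to q_0, push ε → (q_0, 000, XY$)
  read 0, top X: go to q_0, push ε → (q_0, 00, Y$)
  read 0, top Y: go to q_1, push WY → (q_1, 0, WY$)
  ε-move, top W: go to q_0, push ε → (q_0, 0, Y$)
  read 0, top Y: go to q_1, push WY → (q_1, ε, WY$)
  ε-move, top W: go to q_0, push ε → (q_0, ε, Y$)
All input consumed in state q_0 with stack Y$.

Y$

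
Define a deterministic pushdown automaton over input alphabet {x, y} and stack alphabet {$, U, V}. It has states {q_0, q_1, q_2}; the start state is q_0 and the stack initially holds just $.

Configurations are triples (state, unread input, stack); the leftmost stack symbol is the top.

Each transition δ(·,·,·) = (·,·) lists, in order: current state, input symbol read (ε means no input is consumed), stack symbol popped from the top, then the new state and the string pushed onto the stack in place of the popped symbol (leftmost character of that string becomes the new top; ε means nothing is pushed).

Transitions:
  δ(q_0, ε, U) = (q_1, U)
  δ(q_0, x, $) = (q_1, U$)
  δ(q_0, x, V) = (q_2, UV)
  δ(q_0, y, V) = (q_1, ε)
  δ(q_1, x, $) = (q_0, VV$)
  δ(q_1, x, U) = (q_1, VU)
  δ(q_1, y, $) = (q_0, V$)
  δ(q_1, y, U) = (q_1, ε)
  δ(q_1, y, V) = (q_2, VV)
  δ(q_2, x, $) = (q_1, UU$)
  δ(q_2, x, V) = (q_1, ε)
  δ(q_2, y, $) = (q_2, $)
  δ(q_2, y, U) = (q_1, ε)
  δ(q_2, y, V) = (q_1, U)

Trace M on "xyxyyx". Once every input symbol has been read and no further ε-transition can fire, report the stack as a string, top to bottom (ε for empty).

V$

(q_0, xyxyyx, $)
  read x, top $: go to q_1, push U$ → (q_1, yxyyx, U$)
  read y, top U: go to q_1, push ε → (q_1, xyyx, $)
  read x, top $: go to q_0, push VV$ → (q_0, yyx, VV$)
  read y, top V: go to q_1, push ε → (q_1, yx, V$)
  read y, top V: go to q_2, push VV → (q_2, x, VV$)
  read x, top V: go to q_1, push ε → (q_1, ε, V$)
All input consumed in state q_1 with stack V$.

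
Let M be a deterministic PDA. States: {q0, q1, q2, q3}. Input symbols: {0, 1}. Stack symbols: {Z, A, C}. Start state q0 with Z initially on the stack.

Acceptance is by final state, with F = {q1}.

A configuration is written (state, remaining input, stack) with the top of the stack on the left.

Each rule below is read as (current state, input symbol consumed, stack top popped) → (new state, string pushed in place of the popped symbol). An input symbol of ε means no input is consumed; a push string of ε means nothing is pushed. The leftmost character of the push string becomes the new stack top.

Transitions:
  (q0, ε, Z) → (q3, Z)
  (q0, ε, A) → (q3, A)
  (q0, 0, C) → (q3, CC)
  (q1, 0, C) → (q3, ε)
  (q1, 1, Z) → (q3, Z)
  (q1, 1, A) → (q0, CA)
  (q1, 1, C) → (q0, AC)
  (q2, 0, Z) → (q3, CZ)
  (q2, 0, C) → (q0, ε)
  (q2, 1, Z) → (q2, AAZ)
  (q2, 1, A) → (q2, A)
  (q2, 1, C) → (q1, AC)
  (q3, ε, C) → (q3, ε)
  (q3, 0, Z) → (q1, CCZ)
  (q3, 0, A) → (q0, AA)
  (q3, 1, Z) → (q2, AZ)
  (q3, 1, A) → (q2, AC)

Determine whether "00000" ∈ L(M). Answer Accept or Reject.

(q0, 00000, Z)
  ε-move, top Z: go to q3, push Z → (q3, 00000, Z)
  read 0, top Z: go to q1, push CCZ → (q1, 0000, CCZ)
  read 0, top C: go to q3, push ε → (q3, 000, CZ)
  ε-move, top C: go to q3, push ε → (q3, 000, Z)
  read 0, top Z: go to q1, push CCZ → (q1, 00, CCZ)
  read 0, top C: go to q3, push ε → (q3, 0, CZ)
  ε-move, top C: go to q3, push ε → (q3, 0, Z)
  read 0, top Z: go to q1, push CCZ → (q1, ε, CCZ)
All input consumed; state q1 ∈ F.

Accept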